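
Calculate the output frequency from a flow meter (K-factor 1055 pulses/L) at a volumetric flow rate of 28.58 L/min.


Frequency = K * Q / 60 (converting L/min to L/s).
f = 1055 * 28.58 / 60
f = 30151.9 / 60
f = 502.53 Hz

502.53 Hz


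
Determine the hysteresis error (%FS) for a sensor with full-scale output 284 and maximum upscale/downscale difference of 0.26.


Hysteresis = (max difference / full scale) * 100%.
H = (0.26 / 284) * 100
H = 0.092 %FS

0.092 %FS


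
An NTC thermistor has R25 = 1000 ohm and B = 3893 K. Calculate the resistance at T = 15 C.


NTC thermistor equation: Rt = R25 * exp(B * (1/T - 1/T25)).
T in Kelvin: 288.15 K, T25 = 298.15 K
1/T - 1/T25 = 1/288.15 - 1/298.15 = 0.0001164
B * (1/T - 1/T25) = 3893 * 0.0001164 = 0.4531
Rt = 1000 * exp(0.4531) = 1573.2 ohm

1573.2 ohm


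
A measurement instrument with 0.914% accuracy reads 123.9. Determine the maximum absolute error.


Absolute error = (accuracy% / 100) * reading.
Error = (0.914 / 100) * 123.9
Error = 0.00914 * 123.9
Error = 1.1324

1.1324


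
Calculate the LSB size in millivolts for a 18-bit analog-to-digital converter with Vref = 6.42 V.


The resolution (LSB) of an ADC is Vref / 2^n.
LSB = 6.42 / 2^18
LSB = 6.42 / 262144
LSB = 2.449e-05 V = 0.02449036 mV

0.02449036 mV


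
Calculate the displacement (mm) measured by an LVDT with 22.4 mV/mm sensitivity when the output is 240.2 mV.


Displacement = Vout / sensitivity.
d = 240.2 / 22.4
d = 10.723 mm

10.723 mm


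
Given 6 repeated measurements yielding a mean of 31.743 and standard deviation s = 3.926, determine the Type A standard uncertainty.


The standard uncertainty for Type A evaluation is u = s / sqrt(n).
u = 3.926 / sqrt(6)
u = 3.926 / 2.4495
u = 1.6028

1.6028


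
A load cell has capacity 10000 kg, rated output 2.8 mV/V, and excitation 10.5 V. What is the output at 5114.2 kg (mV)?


Vout = rated_output * Vex * (load / capacity).
Vout = 2.8 * 10.5 * (5114.2 / 10000)
Vout = 2.8 * 10.5 * 0.51142
Vout = 15.036 mV

15.036 mV


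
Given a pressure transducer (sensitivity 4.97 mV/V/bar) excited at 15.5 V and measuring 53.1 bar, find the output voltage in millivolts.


Output = sensitivity * Vex * P.
Vout = 4.97 * 15.5 * 53.1
Vout = 77.035 * 53.1
Vout = 4090.56 mV

4090.56 mV


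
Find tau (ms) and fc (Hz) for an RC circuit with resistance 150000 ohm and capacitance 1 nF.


Time constant: tau = R * C.
tau = 150000 * 1.00e-09 = 0.00015 s
tau = 0.15 ms
Cutoff frequency: fc = 1 / (2*pi*R*C).
fc = 1 / (2*pi*0.00015) = 1061.03 Hz

tau = 0.15 ms, fc = 1061.03 Hz


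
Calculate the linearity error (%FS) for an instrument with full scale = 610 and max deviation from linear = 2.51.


Linearity error = (max deviation / full scale) * 100%.
Linearity = (2.51 / 610) * 100
Linearity = 0.411 %FS

0.411 %FS


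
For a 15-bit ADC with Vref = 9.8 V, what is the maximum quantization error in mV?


The maximum quantization error is +/- LSB/2.
LSB = Vref / 2^n = 9.8 / 32768 = 0.00029907 V
Max error = LSB / 2 = 0.00029907 / 2 = 0.00014954 V
Max error = 0.1495 mV

0.1495 mV


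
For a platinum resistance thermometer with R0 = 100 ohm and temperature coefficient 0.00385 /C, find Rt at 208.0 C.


The RTD equation: Rt = R0 * (1 + alpha * T).
Rt = 100 * (1 + 0.00385 * 208.0)
Rt = 100 * (1 + 0.8008)
Rt = 100 * 1.8008
Rt = 180.08 ohm

180.08 ohm


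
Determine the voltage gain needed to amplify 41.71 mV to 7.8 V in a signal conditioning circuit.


Gain = Vout / Vin (converting to same units).
G = 7.8 V / 41.71 mV
G = 7800.0 mV / 41.71 mV
G = 187.01

187.01


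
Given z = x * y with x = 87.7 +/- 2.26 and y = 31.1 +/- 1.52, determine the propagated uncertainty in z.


For a product z = x*y, the relative uncertainty is:
uz/z = sqrt((ux/x)^2 + (uy/y)^2)
Relative uncertainties: ux/x = 2.26/87.7 = 0.02577
uy/y = 1.52/31.1 = 0.048875
z = 87.7 * 31.1 = 2727.5
uz = 2727.5 * sqrt(0.02577^2 + 0.048875^2) = 150.699

150.699


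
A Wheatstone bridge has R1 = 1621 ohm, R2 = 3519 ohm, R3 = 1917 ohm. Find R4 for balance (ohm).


At balance: R1*R4 = R2*R3, so R4 = R2*R3/R1.
R4 = 3519 * 1917 / 1621
R4 = 6745923 / 1621
R4 = 4161.58 ohm

4161.58 ohm


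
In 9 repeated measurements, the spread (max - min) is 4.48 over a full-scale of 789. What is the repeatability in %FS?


Repeatability = (spread / full scale) * 100%.
R = (4.48 / 789) * 100
R = 0.568 %FS

0.568 %FS


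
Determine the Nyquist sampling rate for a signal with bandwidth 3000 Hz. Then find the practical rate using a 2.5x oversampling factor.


By Nyquist theorem, fs_min = 2 * fmax.
fs_min = 2 * 3000 = 6000 Hz
Practical rate = 2.5 * fs_min = 2.5 * 6000 = 15000 Hz

fs_min = 6000 Hz, fs_practical = 15000 Hz


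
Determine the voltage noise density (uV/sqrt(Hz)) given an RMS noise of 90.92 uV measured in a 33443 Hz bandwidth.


Noise spectral density = Vrms / sqrt(BW).
NSD = 90.92 / sqrt(33443)
NSD = 90.92 / 182.8743
NSD = 0.4972 uV/sqrt(Hz)

0.4972 uV/sqrt(Hz)


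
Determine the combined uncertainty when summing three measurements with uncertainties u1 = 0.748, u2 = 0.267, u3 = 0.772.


For a sum of independent quantities, uc = sqrt(u1^2 + u2^2 + u3^2).
uc = sqrt(0.748^2 + 0.267^2 + 0.772^2)
uc = sqrt(0.559504 + 0.071289 + 0.595984)
uc = 1.1076

1.1076


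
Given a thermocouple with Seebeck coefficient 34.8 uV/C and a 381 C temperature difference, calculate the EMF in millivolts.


The thermocouple output V = sensitivity * dT.
V = 34.8 uV/C * 381 C
V = 13258.8 uV
V = 13.259 mV

13.259 mV


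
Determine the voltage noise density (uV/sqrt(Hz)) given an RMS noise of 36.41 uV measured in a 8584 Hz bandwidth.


Noise spectral density = Vrms / sqrt(BW).
NSD = 36.41 / sqrt(8584)
NSD = 36.41 / 92.6499
NSD = 0.393 uV/sqrt(Hz)

0.393 uV/sqrt(Hz)


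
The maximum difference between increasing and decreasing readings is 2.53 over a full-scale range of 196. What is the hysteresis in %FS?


Hysteresis = (max difference / full scale) * 100%.
H = (2.53 / 196) * 100
H = 1.291 %FS

1.291 %FS


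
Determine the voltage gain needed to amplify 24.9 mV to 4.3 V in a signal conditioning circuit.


Gain = Vout / Vin (converting to same units).
G = 4.3 V / 24.9 mV
G = 4300.0 mV / 24.9 mV
G = 172.69

172.69


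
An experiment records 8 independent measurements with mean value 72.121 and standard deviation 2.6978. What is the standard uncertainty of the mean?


The standard uncertainty for Type A evaluation is u = s / sqrt(n).
u = 2.6978 / sqrt(8)
u = 2.6978 / 2.8284
u = 0.9538

0.9538


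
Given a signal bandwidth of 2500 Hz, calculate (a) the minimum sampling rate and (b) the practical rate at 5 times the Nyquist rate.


By Nyquist theorem, fs_min = 2 * fmax.
fs_min = 2 * 2500 = 5000 Hz
Practical rate = 5 * fs_min = 5 * 5000 = 25000 Hz

fs_min = 5000 Hz, fs_practical = 25000 Hz


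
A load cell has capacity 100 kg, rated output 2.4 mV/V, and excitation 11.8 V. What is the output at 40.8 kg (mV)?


Vout = rated_output * Vex * (load / capacity).
Vout = 2.4 * 11.8 * (40.8 / 100)
Vout = 2.4 * 11.8 * 0.408
Vout = 11.555 mV

11.555 mV


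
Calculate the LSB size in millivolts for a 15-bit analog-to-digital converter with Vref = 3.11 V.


The resolution (LSB) of an ADC is Vref / 2^n.
LSB = 3.11 / 2^15
LSB = 3.11 / 32768
LSB = 9.491e-05 V = 0.09490967 mV

0.09490967 mV


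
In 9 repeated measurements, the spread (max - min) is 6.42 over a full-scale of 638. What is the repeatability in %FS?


Repeatability = (spread / full scale) * 100%.
R = (6.42 / 638) * 100
R = 1.006 %FS

1.006 %FS


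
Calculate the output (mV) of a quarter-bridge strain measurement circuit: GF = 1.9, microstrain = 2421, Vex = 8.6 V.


Quarter bridge output: Vout = (GF * epsilon * Vex) / 4.
Vout = (1.9 * 2421e-6 * 8.6) / 4
Vout = 0.03955914 / 4 V
Vout = 0.00988978 V = 9.8898 mV

9.8898 mV


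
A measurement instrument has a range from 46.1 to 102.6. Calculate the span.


Span = upper range - lower range.
Span = 102.6 - (46.1)
Span = 56.5

56.5


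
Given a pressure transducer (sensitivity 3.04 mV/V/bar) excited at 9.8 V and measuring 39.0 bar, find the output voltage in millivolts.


Output = sensitivity * Vex * P.
Vout = 3.04 * 9.8 * 39.0
Vout = 29.792 * 39.0
Vout = 1161.89 mV

1161.89 mV


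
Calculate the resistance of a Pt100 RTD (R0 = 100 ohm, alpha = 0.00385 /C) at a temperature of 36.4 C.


The RTD equation: Rt = R0 * (1 + alpha * T).
Rt = 100 * (1 + 0.00385 * 36.4)
Rt = 100 * (1 + 0.14014)
Rt = 100 * 1.14014
Rt = 114.014 ohm

114.014 ohm


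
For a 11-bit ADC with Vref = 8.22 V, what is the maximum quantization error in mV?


The maximum quantization error is +/- LSB/2.
LSB = Vref / 2^n = 8.22 / 2048 = 0.00401367 V
Max error = LSB / 2 = 0.00401367 / 2 = 0.00200684 V
Max error = 2.0068 mV

2.0068 mV


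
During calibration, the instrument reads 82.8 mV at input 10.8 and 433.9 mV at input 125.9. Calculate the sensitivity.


Sensitivity = (y2 - y1) / (x2 - x1).
S = (433.9 - 82.8) / (125.9 - 10.8)
S = 351.1 / 115.1
S = 3.0504 mV/unit

3.0504 mV/unit


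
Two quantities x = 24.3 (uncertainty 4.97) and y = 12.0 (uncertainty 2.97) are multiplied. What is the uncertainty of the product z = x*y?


For a product z = x*y, the relative uncertainty is:
uz/z = sqrt((ux/x)^2 + (uy/y)^2)
Relative uncertainties: ux/x = 4.97/24.3 = 0.204527
uy/y = 2.97/12.0 = 0.2475
z = 24.3 * 12.0 = 291.6
uz = 291.6 * sqrt(0.204527^2 + 0.2475^2) = 93.625

93.625


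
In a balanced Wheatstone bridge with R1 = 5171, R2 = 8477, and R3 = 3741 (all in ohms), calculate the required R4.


At balance: R1*R4 = R2*R3, so R4 = R2*R3/R1.
R4 = 8477 * 3741 / 5171
R4 = 31712457 / 5171
R4 = 6132.75 ohm

6132.75 ohm


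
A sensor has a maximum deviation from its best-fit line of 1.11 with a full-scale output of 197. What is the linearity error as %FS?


Linearity error = (max deviation / full scale) * 100%.
Linearity = (1.11 / 197) * 100
Linearity = 0.563 %FS

0.563 %FS


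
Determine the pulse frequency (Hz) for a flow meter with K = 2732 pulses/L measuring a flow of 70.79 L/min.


Frequency = K * Q / 60 (converting L/min to L/s).
f = 2732 * 70.79 / 60
f = 193398.28 / 60
f = 3223.3 Hz

3223.3 Hz


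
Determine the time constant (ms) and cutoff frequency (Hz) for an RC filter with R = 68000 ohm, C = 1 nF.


Time constant: tau = R * C.
tau = 68000 * 1.00e-09 = 6.8e-05 s
tau = 0.068 ms
Cutoff frequency: fc = 1 / (2*pi*R*C).
fc = 1 / (2*pi*6.8e-05) = 2340.51 Hz

tau = 0.068 ms, fc = 2340.51 Hz


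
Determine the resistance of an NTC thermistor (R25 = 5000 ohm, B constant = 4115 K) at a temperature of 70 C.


NTC thermistor equation: Rt = R25 * exp(B * (1/T - 1/T25)).
T in Kelvin: 343.15 K, T25 = 298.15 K
1/T - 1/T25 = 1/343.15 - 1/298.15 = -0.00043984
B * (1/T - 1/T25) = 4115 * -0.00043984 = -1.8099
Rt = 5000 * exp(-1.8099) = 818.3 ohm

818.3 ohm


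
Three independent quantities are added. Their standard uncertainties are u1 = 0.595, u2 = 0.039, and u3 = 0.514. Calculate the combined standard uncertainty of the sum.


For a sum of independent quantities, uc = sqrt(u1^2 + u2^2 + u3^2).
uc = sqrt(0.595^2 + 0.039^2 + 0.514^2)
uc = sqrt(0.354025 + 0.001521 + 0.264196)
uc = 0.7872

0.7872


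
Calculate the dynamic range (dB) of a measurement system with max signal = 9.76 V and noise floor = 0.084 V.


Dynamic range = 20 * log10(Vmax / Vnoise).
DR = 20 * log10(9.76 / 0.084)
DR = 20 * log10(116.19)
DR = 41.3 dB

41.3 dB


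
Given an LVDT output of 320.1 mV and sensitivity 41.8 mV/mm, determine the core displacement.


Displacement = Vout / sensitivity.
d = 320.1 / 41.8
d = 7.658 mm

7.658 mm


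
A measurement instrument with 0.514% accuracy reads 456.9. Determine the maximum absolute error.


Absolute error = (accuracy% / 100) * reading.
Error = (0.514 / 100) * 456.9
Error = 0.00514 * 456.9
Error = 2.3485

2.3485


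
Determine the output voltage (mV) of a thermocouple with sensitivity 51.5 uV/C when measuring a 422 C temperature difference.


The thermocouple output V = sensitivity * dT.
V = 51.5 uV/C * 422 C
V = 21733.0 uV
V = 21.733 mV

21.733 mV


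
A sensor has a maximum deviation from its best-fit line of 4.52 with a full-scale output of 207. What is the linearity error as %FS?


Linearity error = (max deviation / full scale) * 100%.
Linearity = (4.52 / 207) * 100
Linearity = 2.184 %FS

2.184 %FS


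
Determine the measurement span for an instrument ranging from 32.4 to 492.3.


Span = upper range - lower range.
Span = 492.3 - (32.4)
Span = 459.9

459.9


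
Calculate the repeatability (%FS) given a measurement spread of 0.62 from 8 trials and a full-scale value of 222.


Repeatability = (spread / full scale) * 100%.
R = (0.62 / 222) * 100
R = 0.279 %FS

0.279 %FS


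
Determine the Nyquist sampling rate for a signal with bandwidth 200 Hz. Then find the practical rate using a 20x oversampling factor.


By Nyquist theorem, fs_min = 2 * fmax.
fs_min = 2 * 200 = 400 Hz
Practical rate = 20 * fs_min = 20 * 400 = 8000 Hz

fs_min = 400 Hz, fs_practical = 8000 Hz


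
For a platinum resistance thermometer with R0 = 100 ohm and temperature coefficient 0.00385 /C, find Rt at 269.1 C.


The RTD equation: Rt = R0 * (1 + alpha * T).
Rt = 100 * (1 + 0.00385 * 269.1)
Rt = 100 * (1 + 1.036035)
Rt = 100 * 2.036035
Rt = 203.603 ohm

203.603 ohm


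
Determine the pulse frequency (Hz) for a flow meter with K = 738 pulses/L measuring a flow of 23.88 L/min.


Frequency = K * Q / 60 (converting L/min to L/s).
f = 738 * 23.88 / 60
f = 17623.44 / 60
f = 293.72 Hz

293.72 Hz


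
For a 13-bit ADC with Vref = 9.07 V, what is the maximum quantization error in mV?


The maximum quantization error is +/- LSB/2.
LSB = Vref / 2^n = 9.07 / 8192 = 0.00110718 V
Max error = LSB / 2 = 0.00110718 / 2 = 0.00055359 V
Max error = 0.5536 mV

0.5536 mV


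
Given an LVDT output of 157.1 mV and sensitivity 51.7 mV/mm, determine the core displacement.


Displacement = Vout / sensitivity.
d = 157.1 / 51.7
d = 3.039 mm

3.039 mm


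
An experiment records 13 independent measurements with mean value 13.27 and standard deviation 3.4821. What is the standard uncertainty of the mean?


The standard uncertainty for Type A evaluation is u = s / sqrt(n).
u = 3.4821 / sqrt(13)
u = 3.4821 / 3.6056
u = 0.9658

0.9658


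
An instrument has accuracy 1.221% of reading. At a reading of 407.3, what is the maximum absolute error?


Absolute error = (accuracy% / 100) * reading.
Error = (1.221 / 100) * 407.3
Error = 0.01221 * 407.3
Error = 4.9731

4.9731


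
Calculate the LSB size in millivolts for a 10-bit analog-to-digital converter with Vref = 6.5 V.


The resolution (LSB) of an ADC is Vref / 2^n.
LSB = 6.5 / 2^10
LSB = 6.5 / 1024
LSB = 0.00634766 V = 6.34765625 mV

6.34765625 mV


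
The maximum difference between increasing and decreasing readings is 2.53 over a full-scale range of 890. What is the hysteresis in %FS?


Hysteresis = (max difference / full scale) * 100%.
H = (2.53 / 890) * 100
H = 0.284 %FS

0.284 %FS


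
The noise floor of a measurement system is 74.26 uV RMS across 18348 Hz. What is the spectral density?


Noise spectral density = Vrms / sqrt(BW).
NSD = 74.26 / sqrt(18348)
NSD = 74.26 / 135.4548
NSD = 0.5482 uV/sqrt(Hz)

0.5482 uV/sqrt(Hz)


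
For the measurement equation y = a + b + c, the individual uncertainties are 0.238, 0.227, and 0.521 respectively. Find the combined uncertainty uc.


For a sum of independent quantities, uc = sqrt(u1^2 + u2^2 + u3^2).
uc = sqrt(0.238^2 + 0.227^2 + 0.521^2)
uc = sqrt(0.056644 + 0.051529 + 0.271441)
uc = 0.6161

0.6161


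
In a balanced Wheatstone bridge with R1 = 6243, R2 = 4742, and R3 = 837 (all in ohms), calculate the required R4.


At balance: R1*R4 = R2*R3, so R4 = R2*R3/R1.
R4 = 4742 * 837 / 6243
R4 = 3969054 / 6243
R4 = 635.76 ohm

635.76 ohm


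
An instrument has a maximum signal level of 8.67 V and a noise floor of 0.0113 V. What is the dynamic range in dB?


Dynamic range = 20 * log10(Vmax / Vnoise).
DR = 20 * log10(8.67 / 0.0113)
DR = 20 * log10(767.26)
DR = 57.7 dB

57.7 dB


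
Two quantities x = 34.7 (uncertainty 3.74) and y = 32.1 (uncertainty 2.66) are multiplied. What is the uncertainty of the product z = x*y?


For a product z = x*y, the relative uncertainty is:
uz/z = sqrt((ux/x)^2 + (uy/y)^2)
Relative uncertainties: ux/x = 3.74/34.7 = 0.107781
uy/y = 2.66/32.1 = 0.082866
z = 34.7 * 32.1 = 1113.9
uz = 1113.9 * sqrt(0.107781^2 + 0.082866^2) = 151.435

151.435


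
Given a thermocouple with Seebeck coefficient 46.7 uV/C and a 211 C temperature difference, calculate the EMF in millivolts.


The thermocouple output V = sensitivity * dT.
V = 46.7 uV/C * 211 C
V = 9853.7 uV
V = 9.854 mV

9.854 mV


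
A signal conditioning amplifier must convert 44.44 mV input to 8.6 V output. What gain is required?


Gain = Vout / Vin (converting to same units).
G = 8.6 V / 44.44 mV
G = 8600.0 mV / 44.44 mV
G = 193.52

193.52


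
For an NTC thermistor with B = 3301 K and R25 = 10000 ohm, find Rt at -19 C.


NTC thermistor equation: Rt = R25 * exp(B * (1/T - 1/T25)).
T in Kelvin: 254.15 K, T25 = 298.15 K
1/T - 1/T25 = 1/254.15 - 1/298.15 = 0.00058067
B * (1/T - 1/T25) = 3301 * 0.00058067 = 1.9168
Rt = 10000 * exp(1.9168) = 67990.6 ohm

67990.6 ohm


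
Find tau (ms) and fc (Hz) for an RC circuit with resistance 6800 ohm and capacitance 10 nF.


Time constant: tau = R * C.
tau = 6800 * 1.00e-08 = 6.8e-05 s
tau = 0.068 ms
Cutoff frequency: fc = 1 / (2*pi*R*C).
fc = 1 / (2*pi*6.8e-05) = 2340.51 Hz

tau = 0.068 ms, fc = 2340.51 Hz


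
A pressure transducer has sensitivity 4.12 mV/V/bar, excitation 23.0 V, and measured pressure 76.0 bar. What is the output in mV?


Output = sensitivity * Vex * P.
Vout = 4.12 * 23.0 * 76.0
Vout = 94.76 * 76.0
Vout = 7201.76 mV

7201.76 mV


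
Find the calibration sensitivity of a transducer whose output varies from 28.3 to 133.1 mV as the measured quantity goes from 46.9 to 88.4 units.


Sensitivity = (y2 - y1) / (x2 - x1).
S = (133.1 - 28.3) / (88.4 - 46.9)
S = 104.8 / 41.5
S = 2.5253 mV/unit

2.5253 mV/unit


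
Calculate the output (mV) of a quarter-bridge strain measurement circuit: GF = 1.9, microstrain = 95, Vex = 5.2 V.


Quarter bridge output: Vout = (GF * epsilon * Vex) / 4.
Vout = (1.9 * 95e-6 * 5.2) / 4
Vout = 0.0009386 / 4 V
Vout = 0.00023465 V = 0.2347 mV

0.2347 mV


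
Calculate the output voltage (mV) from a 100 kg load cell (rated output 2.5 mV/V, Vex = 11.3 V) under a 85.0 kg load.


Vout = rated_output * Vex * (load / capacity).
Vout = 2.5 * 11.3 * (85.0 / 100)
Vout = 2.5 * 11.3 * 0.85
Vout = 24.012 mV

24.012 mV


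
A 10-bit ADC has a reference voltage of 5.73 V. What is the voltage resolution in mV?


The resolution (LSB) of an ADC is Vref / 2^n.
LSB = 5.73 / 2^10
LSB = 5.73 / 1024
LSB = 0.0055957 V = 5.59570312 mV

5.59570312 mV


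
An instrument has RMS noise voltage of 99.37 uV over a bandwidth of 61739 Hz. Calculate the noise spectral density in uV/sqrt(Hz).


Noise spectral density = Vrms / sqrt(BW).
NSD = 99.37 / sqrt(61739)
NSD = 99.37 / 248.4733
NSD = 0.3999 uV/sqrt(Hz)

0.3999 uV/sqrt(Hz)


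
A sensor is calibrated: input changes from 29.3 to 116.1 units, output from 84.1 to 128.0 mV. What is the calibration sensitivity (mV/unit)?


Sensitivity = (y2 - y1) / (x2 - x1).
S = (128.0 - 84.1) / (116.1 - 29.3)
S = 43.9 / 86.8
S = 0.5058 mV/unit

0.5058 mV/unit


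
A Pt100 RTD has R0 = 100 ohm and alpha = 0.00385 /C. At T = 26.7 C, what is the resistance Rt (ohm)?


The RTD equation: Rt = R0 * (1 + alpha * T).
Rt = 100 * (1 + 0.00385 * 26.7)
Rt = 100 * (1 + 0.102795)
Rt = 100 * 1.102795
Rt = 110.279 ohm

110.279 ohm


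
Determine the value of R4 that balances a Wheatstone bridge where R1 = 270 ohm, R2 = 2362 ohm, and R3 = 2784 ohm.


At balance: R1*R4 = R2*R3, so R4 = R2*R3/R1.
R4 = 2362 * 2784 / 270
R4 = 6575808 / 270
R4 = 24354.84 ohm

24354.84 ohm


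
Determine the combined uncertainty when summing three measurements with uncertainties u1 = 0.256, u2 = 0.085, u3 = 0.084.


For a sum of independent quantities, uc = sqrt(u1^2 + u2^2 + u3^2).
uc = sqrt(0.256^2 + 0.085^2 + 0.084^2)
uc = sqrt(0.065536 + 0.007225 + 0.007056)
uc = 0.2825

0.2825


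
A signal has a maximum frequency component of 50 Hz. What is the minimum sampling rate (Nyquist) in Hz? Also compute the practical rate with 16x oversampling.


By Nyquist theorem, fs_min = 2 * fmax.
fs_min = 2 * 50 = 100 Hz
Practical rate = 16 * fs_min = 16 * 100 = 1600 Hz

fs_min = 100 Hz, fs_practical = 1600 Hz


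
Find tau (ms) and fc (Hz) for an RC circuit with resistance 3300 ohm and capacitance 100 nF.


Time constant: tau = R * C.
tau = 3300 * 1.00e-07 = 0.00033 s
tau = 0.33 ms
Cutoff frequency: fc = 1 / (2*pi*R*C).
fc = 1 / (2*pi*0.00033) = 482.29 Hz

tau = 0.33 ms, fc = 482.29 Hz


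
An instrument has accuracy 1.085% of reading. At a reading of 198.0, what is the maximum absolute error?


Absolute error = (accuracy% / 100) * reading.
Error = (1.085 / 100) * 198.0
Error = 0.01085 * 198.0
Error = 2.1483

2.1483


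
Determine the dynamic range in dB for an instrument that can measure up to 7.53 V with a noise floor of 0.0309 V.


Dynamic range = 20 * log10(Vmax / Vnoise).
DR = 20 * log10(7.53 / 0.0309)
DR = 20 * log10(243.69)
DR = 47.74 dB

47.74 dB


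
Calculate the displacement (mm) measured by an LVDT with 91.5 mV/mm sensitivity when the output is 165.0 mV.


Displacement = Vout / sensitivity.
d = 165.0 / 91.5
d = 1.803 mm

1.803 mm


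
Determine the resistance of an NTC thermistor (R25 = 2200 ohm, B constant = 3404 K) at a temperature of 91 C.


NTC thermistor equation: Rt = R25 * exp(B * (1/T - 1/T25)).
T in Kelvin: 364.15 K, T25 = 298.15 K
1/T - 1/T25 = 1/364.15 - 1/298.15 = -0.0006079
B * (1/T - 1/T25) = 3404 * -0.0006079 = -2.0693
Rt = 2200 * exp(-2.0693) = 277.8 ohm

277.8 ohm


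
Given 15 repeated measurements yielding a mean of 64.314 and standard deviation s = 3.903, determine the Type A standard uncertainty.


The standard uncertainty for Type A evaluation is u = s / sqrt(n).
u = 3.903 / sqrt(15)
u = 3.903 / 3.873
u = 1.0078

1.0078


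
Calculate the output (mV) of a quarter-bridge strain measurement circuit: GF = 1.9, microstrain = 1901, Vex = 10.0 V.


Quarter bridge output: Vout = (GF * epsilon * Vex) / 4.
Vout = (1.9 * 1901e-6 * 10.0) / 4
Vout = 0.036119 / 4 V
Vout = 0.00902975 V = 9.0297 mV

9.0297 mV


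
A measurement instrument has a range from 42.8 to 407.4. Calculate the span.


Span = upper range - lower range.
Span = 407.4 - (42.8)
Span = 364.6

364.6


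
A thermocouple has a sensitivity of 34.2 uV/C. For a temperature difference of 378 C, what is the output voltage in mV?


The thermocouple output V = sensitivity * dT.
V = 34.2 uV/C * 378 C
V = 12927.6 uV
V = 12.928 mV

12.928 mV


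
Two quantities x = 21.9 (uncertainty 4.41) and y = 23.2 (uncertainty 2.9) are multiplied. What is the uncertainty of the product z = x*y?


For a product z = x*y, the relative uncertainty is:
uz/z = sqrt((ux/x)^2 + (uy/y)^2)
Relative uncertainties: ux/x = 4.41/21.9 = 0.20137
uy/y = 2.9/23.2 = 0.125
z = 21.9 * 23.2 = 508.1
uz = 508.1 * sqrt(0.20137^2 + 0.125^2) = 120.421

120.421


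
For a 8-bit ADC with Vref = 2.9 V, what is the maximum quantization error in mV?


The maximum quantization error is +/- LSB/2.
LSB = Vref / 2^n = 2.9 / 256 = 0.01132812 V
Max error = LSB / 2 = 0.01132812 / 2 = 0.00566406 V
Max error = 5.6641 mV

5.6641 mV


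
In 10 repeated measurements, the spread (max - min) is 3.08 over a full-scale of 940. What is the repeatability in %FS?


Repeatability = (spread / full scale) * 100%.
R = (3.08 / 940) * 100
R = 0.328 %FS

0.328 %FS


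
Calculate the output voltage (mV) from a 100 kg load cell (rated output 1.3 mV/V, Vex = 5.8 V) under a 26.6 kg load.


Vout = rated_output * Vex * (load / capacity).
Vout = 1.3 * 5.8 * (26.6 / 100)
Vout = 1.3 * 5.8 * 0.266
Vout = 2.006 mV

2.006 mV


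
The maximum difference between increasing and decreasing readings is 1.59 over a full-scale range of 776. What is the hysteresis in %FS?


Hysteresis = (max difference / full scale) * 100%.
H = (1.59 / 776) * 100
H = 0.205 %FS

0.205 %FS


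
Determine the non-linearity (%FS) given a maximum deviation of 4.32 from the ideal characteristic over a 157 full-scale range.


Linearity error = (max deviation / full scale) * 100%.
Linearity = (4.32 / 157) * 100
Linearity = 2.752 %FS

2.752 %FS


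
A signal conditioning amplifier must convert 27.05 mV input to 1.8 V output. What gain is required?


Gain = Vout / Vin (converting to same units).
G = 1.8 V / 27.05 mV
G = 1800.0 mV / 27.05 mV
G = 66.54

66.54


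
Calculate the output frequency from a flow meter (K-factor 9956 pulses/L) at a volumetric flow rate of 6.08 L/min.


Frequency = K * Q / 60 (converting L/min to L/s).
f = 9956 * 6.08 / 60
f = 60532.48 / 60
f = 1008.87 Hz

1008.87 Hz


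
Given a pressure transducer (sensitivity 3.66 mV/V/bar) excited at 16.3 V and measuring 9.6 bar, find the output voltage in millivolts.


Output = sensitivity * Vex * P.
Vout = 3.66 * 16.3 * 9.6
Vout = 59.658 * 9.6
Vout = 572.72 mV

572.72 mV


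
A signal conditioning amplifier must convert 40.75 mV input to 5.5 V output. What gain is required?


Gain = Vout / Vin (converting to same units).
G = 5.5 V / 40.75 mV
G = 5500.0 mV / 40.75 mV
G = 134.97

134.97


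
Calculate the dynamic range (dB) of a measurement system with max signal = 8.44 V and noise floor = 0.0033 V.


Dynamic range = 20 * log10(Vmax / Vnoise).
DR = 20 * log10(8.44 / 0.0033)
DR = 20 * log10(2557.58)
DR = 68.16 dB

68.16 dB


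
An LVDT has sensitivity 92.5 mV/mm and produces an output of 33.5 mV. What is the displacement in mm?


Displacement = Vout / sensitivity.
d = 33.5 / 92.5
d = 0.362 mm

0.362 mm


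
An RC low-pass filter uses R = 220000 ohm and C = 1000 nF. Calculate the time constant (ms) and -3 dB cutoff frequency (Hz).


Time constant: tau = R * C.
tau = 220000 * 1.00e-06 = 0.22 s
tau = 220.0 ms
Cutoff frequency: fc = 1 / (2*pi*R*C).
fc = 1 / (2*pi*0.22) = 0.72 Hz

tau = 220.0 ms, fc = 0.72 Hz


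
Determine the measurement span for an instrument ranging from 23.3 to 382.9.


Span = upper range - lower range.
Span = 382.9 - (23.3)
Span = 359.6

359.6


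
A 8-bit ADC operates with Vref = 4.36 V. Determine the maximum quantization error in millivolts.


The maximum quantization error is +/- LSB/2.
LSB = Vref / 2^n = 4.36 / 256 = 0.01703125 V
Max error = LSB / 2 = 0.01703125 / 2 = 0.00851563 V
Max error = 8.5156 mV

8.5156 mV


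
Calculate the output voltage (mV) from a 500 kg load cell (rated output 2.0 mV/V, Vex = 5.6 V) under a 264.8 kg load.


Vout = rated_output * Vex * (load / capacity).
Vout = 2.0 * 5.6 * (264.8 / 500)
Vout = 2.0 * 5.6 * 0.5296
Vout = 5.932 mV

5.932 mV


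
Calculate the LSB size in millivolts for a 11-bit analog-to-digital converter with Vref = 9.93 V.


The resolution (LSB) of an ADC is Vref / 2^n.
LSB = 9.93 / 2^11
LSB = 9.93 / 2048
LSB = 0.00484863 V = 4.84863281 mV

4.84863281 mV


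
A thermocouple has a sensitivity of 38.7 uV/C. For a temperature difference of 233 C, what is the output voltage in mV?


The thermocouple output V = sensitivity * dT.
V = 38.7 uV/C * 233 C
V = 9017.1 uV
V = 9.017 mV

9.017 mV


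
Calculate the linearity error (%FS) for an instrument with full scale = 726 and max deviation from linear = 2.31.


Linearity error = (max deviation / full scale) * 100%.
Linearity = (2.31 / 726) * 100
Linearity = 0.318 %FS

0.318 %FS


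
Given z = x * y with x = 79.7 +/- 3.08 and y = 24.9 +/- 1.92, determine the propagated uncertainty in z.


For a product z = x*y, the relative uncertainty is:
uz/z = sqrt((ux/x)^2 + (uy/y)^2)
Relative uncertainties: ux/x = 3.08/79.7 = 0.038645
uy/y = 1.92/24.9 = 0.077108
z = 79.7 * 24.9 = 1984.5
uz = 1984.5 * sqrt(0.038645^2 + 0.077108^2) = 171.167

171.167


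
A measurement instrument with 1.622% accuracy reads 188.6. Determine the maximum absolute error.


Absolute error = (accuracy% / 100) * reading.
Error = (1.622 / 100) * 188.6
Error = 0.01622 * 188.6
Error = 3.0591

3.0591


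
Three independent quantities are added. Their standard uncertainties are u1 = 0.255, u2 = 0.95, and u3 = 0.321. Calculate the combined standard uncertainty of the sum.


For a sum of independent quantities, uc = sqrt(u1^2 + u2^2 + u3^2).
uc = sqrt(0.255^2 + 0.95^2 + 0.321^2)
uc = sqrt(0.065025 + 0.9025 + 0.103041)
uc = 1.0347

1.0347


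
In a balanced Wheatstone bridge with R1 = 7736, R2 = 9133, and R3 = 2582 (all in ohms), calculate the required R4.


At balance: R1*R4 = R2*R3, so R4 = R2*R3/R1.
R4 = 9133 * 2582 / 7736
R4 = 23581406 / 7736
R4 = 3048.27 ohm

3048.27 ohm


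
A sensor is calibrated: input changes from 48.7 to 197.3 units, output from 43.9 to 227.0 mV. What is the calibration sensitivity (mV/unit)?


Sensitivity = (y2 - y1) / (x2 - x1).
S = (227.0 - 43.9) / (197.3 - 48.7)
S = 183.1 / 148.6
S = 1.2322 mV/unit

1.2322 mV/unit


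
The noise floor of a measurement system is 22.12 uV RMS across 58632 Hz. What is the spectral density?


Noise spectral density = Vrms / sqrt(BW).
NSD = 22.12 / sqrt(58632)
NSD = 22.12 / 242.1405
NSD = 0.0914 uV/sqrt(Hz)

0.0914 uV/sqrt(Hz)


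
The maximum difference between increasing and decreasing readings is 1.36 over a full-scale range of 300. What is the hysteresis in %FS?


Hysteresis = (max difference / full scale) * 100%.
H = (1.36 / 300) * 100
H = 0.453 %FS

0.453 %FS


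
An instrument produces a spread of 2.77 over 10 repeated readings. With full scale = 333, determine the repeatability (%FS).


Repeatability = (spread / full scale) * 100%.
R = (2.77 / 333) * 100
R = 0.832 %FS

0.832 %FS


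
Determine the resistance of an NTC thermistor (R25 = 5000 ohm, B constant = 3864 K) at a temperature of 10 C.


NTC thermistor equation: Rt = R25 * exp(B * (1/T - 1/T25)).
T in Kelvin: 283.15 K, T25 = 298.15 K
1/T - 1/T25 = 1/283.15 - 1/298.15 = 0.00017768
B * (1/T - 1/T25) = 3864 * 0.00017768 = 0.6866
Rt = 5000 * exp(0.6866) = 9934.3 ohm

9934.3 ohm


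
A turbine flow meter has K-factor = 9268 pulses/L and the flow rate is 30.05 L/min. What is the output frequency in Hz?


Frequency = K * Q / 60 (converting L/min to L/s).
f = 9268 * 30.05 / 60
f = 278503.4 / 60
f = 4641.72 Hz

4641.72 Hz


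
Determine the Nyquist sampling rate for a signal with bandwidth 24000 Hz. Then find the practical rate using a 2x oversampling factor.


By Nyquist theorem, fs_min = 2 * fmax.
fs_min = 2 * 24000 = 48000 Hz
Practical rate = 2 * fs_min = 2 * 48000 = 96000 Hz

fs_min = 48000 Hz, fs_practical = 96000 Hz


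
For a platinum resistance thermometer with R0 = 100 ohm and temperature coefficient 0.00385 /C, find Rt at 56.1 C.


The RTD equation: Rt = R0 * (1 + alpha * T).
Rt = 100 * (1 + 0.00385 * 56.1)
Rt = 100 * (1 + 0.215985)
Rt = 100 * 1.215985
Rt = 121.599 ohm

121.599 ohm


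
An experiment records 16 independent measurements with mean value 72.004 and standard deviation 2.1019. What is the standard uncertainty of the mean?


The standard uncertainty for Type A evaluation is u = s / sqrt(n).
u = 2.1019 / sqrt(16)
u = 2.1019 / 4.0
u = 0.5255

0.5255


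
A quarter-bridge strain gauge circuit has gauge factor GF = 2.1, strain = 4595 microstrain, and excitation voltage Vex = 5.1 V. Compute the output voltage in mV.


Quarter bridge output: Vout = (GF * epsilon * Vex) / 4.
Vout = (2.1 * 4595e-6 * 5.1) / 4
Vout = 0.04921245 / 4 V
Vout = 0.01230311 V = 12.3031 mV

12.3031 mV


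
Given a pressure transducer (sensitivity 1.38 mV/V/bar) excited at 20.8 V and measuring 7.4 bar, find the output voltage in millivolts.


Output = sensitivity * Vex * P.
Vout = 1.38 * 20.8 * 7.4
Vout = 28.704 * 7.4
Vout = 212.41 mV

212.41 mV


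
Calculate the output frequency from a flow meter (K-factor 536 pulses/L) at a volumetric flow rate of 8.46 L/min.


Frequency = K * Q / 60 (converting L/min to L/s).
f = 536 * 8.46 / 60
f = 4534.56 / 60
f = 75.58 Hz

75.58 Hz


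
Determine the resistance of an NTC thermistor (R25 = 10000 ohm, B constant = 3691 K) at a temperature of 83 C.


NTC thermistor equation: Rt = R25 * exp(B * (1/T - 1/T25)).
T in Kelvin: 356.15 K, T25 = 298.15 K
1/T - 1/T25 = 1/356.15 - 1/298.15 = -0.00054621
B * (1/T - 1/T25) = 3691 * -0.00054621 = -2.0161
Rt = 10000 * exp(-2.0161) = 1331.8 ohm

1331.8 ohm


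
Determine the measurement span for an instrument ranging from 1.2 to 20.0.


Span = upper range - lower range.
Span = 20.0 - (1.2)
Span = 18.8

18.8


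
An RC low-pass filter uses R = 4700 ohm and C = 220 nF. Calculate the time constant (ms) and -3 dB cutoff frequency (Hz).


Time constant: tau = R * C.
tau = 4700 * 2.20e-07 = 0.001034 s
tau = 1.034 ms
Cutoff frequency: fc = 1 / (2*pi*R*C).
fc = 1 / (2*pi*0.001034) = 153.92 Hz

tau = 1.034 ms, fc = 153.92 Hz


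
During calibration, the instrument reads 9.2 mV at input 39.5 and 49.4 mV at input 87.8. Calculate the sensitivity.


Sensitivity = (y2 - y1) / (x2 - x1).
S = (49.4 - 9.2) / (87.8 - 39.5)
S = 40.2 / 48.3
S = 0.8323 mV/unit

0.8323 mV/unit


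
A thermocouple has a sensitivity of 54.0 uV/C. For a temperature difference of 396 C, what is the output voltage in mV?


The thermocouple output V = sensitivity * dT.
V = 54.0 uV/C * 396 C
V = 21384.0 uV
V = 21.384 mV

21.384 mV


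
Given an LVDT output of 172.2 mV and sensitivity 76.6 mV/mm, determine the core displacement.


Displacement = Vout / sensitivity.
d = 172.2 / 76.6
d = 2.248 mm

2.248 mm


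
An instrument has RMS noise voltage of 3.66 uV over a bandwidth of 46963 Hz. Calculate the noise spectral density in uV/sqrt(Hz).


Noise spectral density = Vrms / sqrt(BW).
NSD = 3.66 / sqrt(46963)
NSD = 3.66 / 216.7095
NSD = 0.0169 uV/sqrt(Hz)

0.0169 uV/sqrt(Hz)


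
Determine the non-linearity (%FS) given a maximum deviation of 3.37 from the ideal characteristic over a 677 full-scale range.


Linearity error = (max deviation / full scale) * 100%.
Linearity = (3.37 / 677) * 100
Linearity = 0.498 %FS

0.498 %FS


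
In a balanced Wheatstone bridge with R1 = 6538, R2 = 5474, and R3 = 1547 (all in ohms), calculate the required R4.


At balance: R1*R4 = R2*R3, so R4 = R2*R3/R1.
R4 = 5474 * 1547 / 6538
R4 = 8468278 / 6538
R4 = 1295.24 ohm

1295.24 ohm


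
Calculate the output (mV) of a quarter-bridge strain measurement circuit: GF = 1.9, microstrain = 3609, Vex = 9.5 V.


Quarter bridge output: Vout = (GF * epsilon * Vex) / 4.
Vout = (1.9 * 3609e-6 * 9.5) / 4
Vout = 0.06514245 / 4 V
Vout = 0.01628561 V = 16.2856 mV

16.2856 mV


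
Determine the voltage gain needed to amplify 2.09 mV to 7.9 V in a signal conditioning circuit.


Gain = Vout / Vin (converting to same units).
G = 7.9 V / 2.09 mV
G = 7900.0 mV / 2.09 mV
G = 3779.9

3779.9


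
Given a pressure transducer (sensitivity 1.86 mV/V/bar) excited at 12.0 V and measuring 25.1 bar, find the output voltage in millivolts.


Output = sensitivity * Vex * P.
Vout = 1.86 * 12.0 * 25.1
Vout = 22.32 * 25.1
Vout = 560.23 mV

560.23 mV


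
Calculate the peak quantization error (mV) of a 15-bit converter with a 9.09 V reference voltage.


The maximum quantization error is +/- LSB/2.
LSB = Vref / 2^n = 9.09 / 32768 = 0.0002774 V
Max error = LSB / 2 = 0.0002774 / 2 = 0.0001387 V
Max error = 0.1387 mV

0.1387 mV


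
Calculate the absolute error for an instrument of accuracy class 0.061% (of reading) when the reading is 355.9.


Absolute error = (accuracy% / 100) * reading.
Error = (0.061 / 100) * 355.9
Error = 0.00061 * 355.9
Error = 0.2171

0.2171


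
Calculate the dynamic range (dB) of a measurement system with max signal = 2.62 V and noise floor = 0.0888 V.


Dynamic range = 20 * log10(Vmax / Vnoise).
DR = 20 * log10(2.62 / 0.0888)
DR = 20 * log10(29.5)
DR = 29.4 dB

29.4 dB


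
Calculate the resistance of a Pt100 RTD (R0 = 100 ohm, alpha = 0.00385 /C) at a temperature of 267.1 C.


The RTD equation: Rt = R0 * (1 + alpha * T).
Rt = 100 * (1 + 0.00385 * 267.1)
Rt = 100 * (1 + 1.028335)
Rt = 100 * 2.028335
Rt = 202.834 ohm

202.834 ohm


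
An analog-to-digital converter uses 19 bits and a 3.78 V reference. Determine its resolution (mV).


The resolution (LSB) of an ADC is Vref / 2^n.
LSB = 3.78 / 2^19
LSB = 3.78 / 524288
LSB = 7.21e-06 V = 0.00720978 mV

0.00720978 mV


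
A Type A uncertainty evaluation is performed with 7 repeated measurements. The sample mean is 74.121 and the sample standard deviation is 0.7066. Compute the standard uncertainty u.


The standard uncertainty for Type A evaluation is u = s / sqrt(n).
u = 0.7066 / sqrt(7)
u = 0.7066 / 2.6458
u = 0.2671

0.2671


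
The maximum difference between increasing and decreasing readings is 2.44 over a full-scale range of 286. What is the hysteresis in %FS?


Hysteresis = (max difference / full scale) * 100%.
H = (2.44 / 286) * 100
H = 0.853 %FS

0.853 %FS


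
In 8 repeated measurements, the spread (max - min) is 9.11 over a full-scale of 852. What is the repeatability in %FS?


Repeatability = (spread / full scale) * 100%.
R = (9.11 / 852) * 100
R = 1.069 %FS

1.069 %FS


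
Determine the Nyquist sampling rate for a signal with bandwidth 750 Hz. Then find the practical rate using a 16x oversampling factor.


By Nyquist theorem, fs_min = 2 * fmax.
fs_min = 2 * 750 = 1500 Hz
Practical rate = 16 * fs_min = 16 * 1500 = 24000 Hz

fs_min = 1500 Hz, fs_practical = 24000 Hz


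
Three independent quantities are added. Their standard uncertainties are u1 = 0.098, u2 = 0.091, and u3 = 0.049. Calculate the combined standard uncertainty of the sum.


For a sum of independent quantities, uc = sqrt(u1^2 + u2^2 + u3^2).
uc = sqrt(0.098^2 + 0.091^2 + 0.049^2)
uc = sqrt(0.009604 + 0.008281 + 0.002401)
uc = 0.1424

0.1424


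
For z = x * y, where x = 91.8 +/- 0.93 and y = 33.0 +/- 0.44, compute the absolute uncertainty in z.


For a product z = x*y, the relative uncertainty is:
uz/z = sqrt((ux/x)^2 + (uy/y)^2)
Relative uncertainties: ux/x = 0.93/91.8 = 0.010131
uy/y = 0.44/33.0 = 0.013333
z = 91.8 * 33.0 = 3029.4
uz = 3029.4 * sqrt(0.010131^2 + 0.013333^2) = 50.729

50.729


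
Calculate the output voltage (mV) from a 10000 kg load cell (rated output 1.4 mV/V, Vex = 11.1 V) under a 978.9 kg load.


Vout = rated_output * Vex * (load / capacity).
Vout = 1.4 * 11.1 * (978.9 / 10000)
Vout = 1.4 * 11.1 * 0.09789
Vout = 1.521 mV

1.521 mV


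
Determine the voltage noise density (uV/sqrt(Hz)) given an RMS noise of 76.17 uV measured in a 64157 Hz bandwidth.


Noise spectral density = Vrms / sqrt(BW).
NSD = 76.17 / sqrt(64157)
NSD = 76.17 / 253.2923
NSD = 0.3007 uV/sqrt(Hz)

0.3007 uV/sqrt(Hz)


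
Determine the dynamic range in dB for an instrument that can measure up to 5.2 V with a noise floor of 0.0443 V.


Dynamic range = 20 * log10(Vmax / Vnoise).
DR = 20 * log10(5.2 / 0.0443)
DR = 20 * log10(117.38)
DR = 41.39 dB

41.39 dB


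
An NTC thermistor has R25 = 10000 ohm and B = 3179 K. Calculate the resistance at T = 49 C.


NTC thermistor equation: Rt = R25 * exp(B * (1/T - 1/T25)).
T in Kelvin: 322.15 K, T25 = 298.15 K
1/T - 1/T25 = 1/322.15 - 1/298.15 = -0.00024987
B * (1/T - 1/T25) = 3179 * -0.00024987 = -0.7943
Rt = 10000 * exp(-0.7943) = 4518.8 ohm

4518.8 ohm


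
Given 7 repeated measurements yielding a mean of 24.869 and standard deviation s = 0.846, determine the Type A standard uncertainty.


The standard uncertainty for Type A evaluation is u = s / sqrt(n).
u = 0.846 / sqrt(7)
u = 0.846 / 2.6458
u = 0.3198

0.3198
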